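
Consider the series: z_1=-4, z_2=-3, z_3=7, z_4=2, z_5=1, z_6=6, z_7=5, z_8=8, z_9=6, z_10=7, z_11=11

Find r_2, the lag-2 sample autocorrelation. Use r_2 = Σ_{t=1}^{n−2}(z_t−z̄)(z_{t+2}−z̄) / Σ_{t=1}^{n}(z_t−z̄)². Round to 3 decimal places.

Mean z̄ = (-4 − 3 + 7 + 2 + 1 + 6 + 5 + 8 + 6 + 7 + 11)/11 = 4.1818
Numerator Σ_{t=1}^{9}(z_t−z̄)(z_{t+2}−z̄) = 8.6612
Denominator Σ(z_t−z̄)² = 217.6364
r_2 = 8.6612 / 217.6364 = 0.040

0.040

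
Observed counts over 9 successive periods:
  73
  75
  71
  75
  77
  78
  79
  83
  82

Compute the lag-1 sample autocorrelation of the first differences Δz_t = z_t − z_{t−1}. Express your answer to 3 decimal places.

-0.476

First differences Δz: 2, -4, 4, 2, 1, 1, 4, -1
Mean of differences = 1.1250
Numerator Σ(Δz_t−Δz̄)(Δz_{t+1}−Δz̄) = -23.2656
Denominator Σ(Δz_t−Δz̄)² = 48.8750
r_1(Δz) = -23.2656 / 48.8750 = -0.476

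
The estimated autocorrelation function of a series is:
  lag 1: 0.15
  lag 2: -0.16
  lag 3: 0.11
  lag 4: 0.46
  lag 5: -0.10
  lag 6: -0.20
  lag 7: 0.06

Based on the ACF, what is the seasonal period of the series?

4

The largest autocorrelation is r_4 = 0.46; the remaining lags stay at or below 0.15.
The dominant spike at lag 4 indicates a seasonal period of 4.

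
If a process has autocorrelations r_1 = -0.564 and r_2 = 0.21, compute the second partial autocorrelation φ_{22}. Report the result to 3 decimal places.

φ_{22} = (r_2 − r_1²) / (1 − r_1²)
r_1² = (-0.564)² = 0.318096
Numerator = 0.21 − 0.3181 = -0.1081; denominator = 1 − 0.3181 = 0.6819
φ_{22} = -0.1081 / 0.6819 = -0.159

-0.159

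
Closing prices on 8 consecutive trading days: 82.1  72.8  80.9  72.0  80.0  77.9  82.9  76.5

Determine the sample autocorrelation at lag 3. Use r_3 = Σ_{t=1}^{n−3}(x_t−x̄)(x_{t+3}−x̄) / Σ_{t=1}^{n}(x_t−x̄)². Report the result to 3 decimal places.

-0.568

Mean x̄ = (82.1 + 72.8 + 80.9 + 72.0 + 80.0 + 77.9 + 82.9 + 76.5)/8 = 78.1375
Deviations from mean: 3.9625, -5.3375, 2.7625, -6.1375, 1.8625, -0.2375, 4.7625, -1.6375
Σ(x_t−x̄)(x_{t+3}−x̄) = (-24.3198) + (-9.9411) + (-0.6561) + (-29.2298) + (-3.0498) = -67.1967
Denominator Σ(x_t−x̄)² = 118.3788
r_3 = -67.1967 / 118.3788 = -0.568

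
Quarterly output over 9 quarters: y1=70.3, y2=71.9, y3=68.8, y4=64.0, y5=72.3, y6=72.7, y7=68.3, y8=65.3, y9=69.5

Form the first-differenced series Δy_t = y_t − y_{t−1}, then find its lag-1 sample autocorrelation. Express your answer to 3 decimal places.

First differences Δy: 1.6, -3.1, -4.8, 8.3, 0.4, -4.4, -3.0, 4.2
Mean of differences = -0.1000
Numerator Σ(Δy_t−Δȳ)(Δy_{t+1}−Δȳ) = -28.4300
Denominator Σ(Δy_t−Δȳ)² = 150.1800
r_1(Δy) = -28.4300 / 150.1800 = -0.189

-0.189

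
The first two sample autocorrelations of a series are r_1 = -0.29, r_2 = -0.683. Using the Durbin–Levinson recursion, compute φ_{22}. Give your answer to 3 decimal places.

φ_{22} = (r_2 − r_1²) / (1 − r_1²)
r_1² = (-0.29)² = 0.0841
Numerator = -0.683 − 0.0841 = -0.7671; denominator = 1 − 0.0841 = 0.9159
φ_{22} = -0.7671 / 0.9159 = -0.838

-0.838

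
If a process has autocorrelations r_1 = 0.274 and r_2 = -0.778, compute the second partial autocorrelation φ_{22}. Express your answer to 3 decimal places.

-0.922

φ_{22} = (r_2 − r_1²) / (1 − r_1²)
r_1² = (0.274)² = 0.075076
Numerator = -0.778 − 0.0751 = -0.8531; denominator = 1 − 0.0751 = 0.9249
φ_{22} = -0.8531 / 0.9249 = -0.922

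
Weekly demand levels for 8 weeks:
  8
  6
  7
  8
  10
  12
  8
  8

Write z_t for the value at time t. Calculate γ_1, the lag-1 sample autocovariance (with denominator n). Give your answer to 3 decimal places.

1.092

Mean z̄ = (8 + 6 + 7 + 8 + 10 + 12 + 8 + 8)/8 = 8.3750
Σ_{t=1}^{7}(z_t−z̄)(z_{t+1}−z̄) = 8.7344
γ_1 = 8.7344 / 8 = 1.092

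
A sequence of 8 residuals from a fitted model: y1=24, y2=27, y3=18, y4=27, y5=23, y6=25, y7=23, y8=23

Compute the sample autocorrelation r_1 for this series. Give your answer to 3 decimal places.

Mean ȳ = (24 + 27 + 18 + 27 + 23 + 25 + 23 + 23)/8 = 23.7500
Σ(y_t−ȳ)(y_{t+1}−ȳ) = (0.8125) + (-18.6875) + (-18.6875) + (-2.4375) + (-0.9375) + (-0.9375) + (0.5625) = -40.3125
Denominator Σ(y_t−ȳ)² = 57.5000
r_1 = -40.3125 / 57.5000 = -0.701

-0.701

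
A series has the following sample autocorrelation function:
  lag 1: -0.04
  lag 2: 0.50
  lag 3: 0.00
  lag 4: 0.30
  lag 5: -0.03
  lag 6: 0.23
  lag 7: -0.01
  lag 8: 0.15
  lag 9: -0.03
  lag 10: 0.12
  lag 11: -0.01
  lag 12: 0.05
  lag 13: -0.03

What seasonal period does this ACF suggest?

2

The largest autocorrelation is r_2 = 0.50, with weaker echoes at lags 4 (0.30), 6 (0.23) and 8 (0.15); the remaining lags stay at or below 0.12.
The dominant spike at lag 2 indicates a seasonal period of 2.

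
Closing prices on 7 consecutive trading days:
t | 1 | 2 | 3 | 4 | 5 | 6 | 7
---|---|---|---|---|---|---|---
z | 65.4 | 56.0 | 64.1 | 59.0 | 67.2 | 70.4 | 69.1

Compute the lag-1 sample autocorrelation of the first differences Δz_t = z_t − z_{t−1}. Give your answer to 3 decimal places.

First differences Δz: -9.4, 8.1, -5.1, 8.2, 3.2, -1.3
Mean of differences = 0.6167
Numerator Σ(Δz_t−Δz̄)(Δz_{t+1}−Δz̄) = -146.4503
Denominator Σ(Δz_t−Δz̄)² = 256.8683
r_1(Δz) = -146.4503 / 256.8683 = -0.570

-0.570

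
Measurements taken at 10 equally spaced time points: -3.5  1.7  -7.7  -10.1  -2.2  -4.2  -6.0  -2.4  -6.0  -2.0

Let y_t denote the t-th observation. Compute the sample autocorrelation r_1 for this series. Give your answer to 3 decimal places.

Mean ȳ = (-3.5 + 1.7 − 7.7 − 10.1 − 2.2 − 4.2 − 6.0 − 2.4 − 6.0 − 2.0)/10 = -4.2400
Numerator Σ_{t=1}^{9}(y_t−ȳ)(y_{t+1}−ȳ) = -18.2436
Denominator Σ(y_t−ȳ)² = 100.9040
r_1 = -18.2436 / 100.9040 = -0.181

-0.181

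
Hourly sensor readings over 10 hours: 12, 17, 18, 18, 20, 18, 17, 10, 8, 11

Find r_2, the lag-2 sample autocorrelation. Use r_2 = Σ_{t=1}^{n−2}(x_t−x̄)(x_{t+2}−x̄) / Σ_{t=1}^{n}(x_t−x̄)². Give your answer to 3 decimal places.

Mean x̄ = (12 + 17 + 18 + 18 + 20 + 18 + 17 + 10 + 8 + 11)/10 = 14.9000
Numerator Σ_{t=1}^{8}(x_t−x̄)(x_{t+2}−x̄) = 23.0800
Denominator Σ(x_t−x̄)² = 158.9000
r_2 = 23.0800 / 158.9000 = 0.145

0.145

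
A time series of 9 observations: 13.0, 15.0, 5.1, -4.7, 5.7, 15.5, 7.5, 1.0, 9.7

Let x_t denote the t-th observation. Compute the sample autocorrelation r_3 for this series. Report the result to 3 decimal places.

-0.198

Mean x̄ = (13.0 + 15.0 + 5.1 − 4.7 + 5.7 + 15.5 + 7.5 + 1.0 + 9.7)/9 = 7.5333
Numerator Σ_{t=1}^{6}(x_t−x̄)(x_{t+3}−x̄) = -70.3033
Denominator Σ(x_t−x̄)² = 355.4200
r_3 = -70.3033 / 355.4200 = -0.198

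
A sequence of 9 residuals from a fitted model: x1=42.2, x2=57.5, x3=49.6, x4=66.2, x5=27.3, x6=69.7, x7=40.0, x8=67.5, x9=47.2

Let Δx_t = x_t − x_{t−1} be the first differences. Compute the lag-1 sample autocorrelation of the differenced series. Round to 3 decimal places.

-0.875

First differences Δx: 15.3, -7.9, 16.6, -38.9, 42.4, -29.7, 27.5, -20.3
Mean of differences = 0.6250
Numerator Σ(Δx_t−Δx̄)(Δx_{t+1}−Δx̄) = -5188.0306
Denominator Σ(Δx_t−Δx̄)² = 5930.3350
r_1(Δx) = -5188.0306 / 5930.3350 = -0.875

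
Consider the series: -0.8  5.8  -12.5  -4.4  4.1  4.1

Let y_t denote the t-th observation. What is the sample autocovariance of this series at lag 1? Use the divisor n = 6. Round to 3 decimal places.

-4.678

Mean ȳ = (-0.8 + 5.8 − 12.5 − 4.4 + 4.1 + 4.1)/6 = -0.6167
Σ_{t=1}^{5}(y_t−ȳ)(y_{t+1}−ȳ) = -28.0669
γ_1 = -28.0669 / 6 = -4.678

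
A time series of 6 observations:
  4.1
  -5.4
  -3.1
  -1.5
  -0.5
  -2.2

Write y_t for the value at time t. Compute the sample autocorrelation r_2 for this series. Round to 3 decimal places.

-0.207

Mean ȳ = (4.1 − 5.4 − 3.1 − 1.5 − 0.5 − 2.2)/6 = -1.4333
Deviations from mean: 5.5333, -3.9667, -1.6667, -0.0667, 0.9333, -0.7667
Σ(y_t−ȳ)(y_{t+2}−ȳ) = (-9.2222) + (0.2644) + (-1.5556) + (0.0511) = -10.4622
Denominator Σ(y_t−ȳ)² = 50.5933
r_2 = -10.4622 / 50.5933 = -0.207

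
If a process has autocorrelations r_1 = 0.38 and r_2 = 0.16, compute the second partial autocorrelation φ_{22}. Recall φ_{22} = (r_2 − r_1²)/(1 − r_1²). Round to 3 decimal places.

φ_{22} = (r_2 − r_1²) / (1 − r_1²)
r_1² = (0.38)² = 0.1444
Numerator = 0.16 − 0.1444 = 0.0156; denominator = 1 − 0.1444 = 0.8556
φ_{22} = 0.0156 / 0.8556 = 0.018

0.018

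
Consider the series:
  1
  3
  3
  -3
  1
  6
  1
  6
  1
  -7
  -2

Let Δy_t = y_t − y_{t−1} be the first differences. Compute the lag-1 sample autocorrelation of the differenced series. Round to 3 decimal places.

First differences Δy: 2, 0, -6, 4, 5, -5, 5, -5, -8, 5
Mean of differences = -0.3000
Numerator Σ(Δy_t−Δȳ)(Δy_{t+1}−Δȳ) = -82.0900
Denominator Σ(Δy_t−Δȳ)² = 244.1000
r_1(Δy) = -82.0900 / 244.1000 = -0.336

-0.336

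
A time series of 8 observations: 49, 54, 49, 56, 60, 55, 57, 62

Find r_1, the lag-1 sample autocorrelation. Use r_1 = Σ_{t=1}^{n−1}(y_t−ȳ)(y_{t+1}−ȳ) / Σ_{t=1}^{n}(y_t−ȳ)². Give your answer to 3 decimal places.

Mean ȳ = (49 + 54 + 49 + 56 + 60 + 55 + 57 + 62)/8 = 55.2500
Σ(y_t−ȳ)(y_{t+1}−ȳ) = (7.8125) + (7.8125) + (-4.6875) + (3.5625) + (-1.1875) + (-0.4375) + (11.8125) = 24.6875
Denominator Σ(y_t−ȳ)² = 151.5000
r_1 = 24.6875 / 151.5000 = 0.163

0.163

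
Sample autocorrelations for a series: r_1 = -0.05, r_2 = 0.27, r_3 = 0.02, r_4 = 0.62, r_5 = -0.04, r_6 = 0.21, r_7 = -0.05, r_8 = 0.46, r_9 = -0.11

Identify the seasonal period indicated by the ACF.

The largest autocorrelation is r_4 = 0.62, with a weaker echo at lag 8 (0.46); the remaining lags stay at or below 0.27.
The dominant spike at lag 4 indicates a seasonal period of 4.

4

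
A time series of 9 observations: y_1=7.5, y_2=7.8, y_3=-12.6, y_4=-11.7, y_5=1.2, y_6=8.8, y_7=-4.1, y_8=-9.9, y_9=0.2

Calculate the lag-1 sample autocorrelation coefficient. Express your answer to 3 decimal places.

0.128

Mean ȳ = (7.5 + 7.8 − 12.6 − 11.7 + 1.2 + 8.8 − 4.1 − 9.9 + 0.2)/9 = -1.4222
Numerator Σ_{t=1}^{8}(y_t−ȳ)(y_{t+1}−ȳ) = 75.5117
Denominator Σ(y_t−ȳ)² = 588.2756
r_1 = 75.5117 / 588.2756 = 0.128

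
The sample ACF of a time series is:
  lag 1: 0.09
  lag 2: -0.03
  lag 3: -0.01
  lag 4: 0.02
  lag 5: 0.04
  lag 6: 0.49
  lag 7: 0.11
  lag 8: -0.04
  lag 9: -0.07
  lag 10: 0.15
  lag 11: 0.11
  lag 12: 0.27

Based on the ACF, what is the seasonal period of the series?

6

The largest autocorrelation is r_6 = 0.49, with a weaker echo at lag 12 (0.27); the remaining lags stay at or below 0.15.
The dominant spike at lag 6 indicates a seasonal period of 6.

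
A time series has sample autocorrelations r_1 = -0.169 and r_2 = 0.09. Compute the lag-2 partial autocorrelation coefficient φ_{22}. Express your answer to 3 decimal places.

0.063

φ_{22} = (r_2 − r_1²) / (1 − r_1²)
r_1² = (-0.169)² = 0.028561
Numerator = 0.09 − 0.0286 = 0.0614; denominator = 1 − 0.0286 = 0.9714
φ_{22} = 0.0614 / 0.9714 = 0.063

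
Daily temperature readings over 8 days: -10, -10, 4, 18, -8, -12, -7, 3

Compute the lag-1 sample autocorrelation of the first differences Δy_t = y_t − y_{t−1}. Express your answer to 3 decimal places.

-0.036

First differences Δy: 0, 14, 14, -26, -4, 5, 10
Mean of differences = 1.8571
Numerator Σ(Δy_t−Δȳ)(Δy_{t+1}−Δȳ) = -43.0204
Denominator Σ(Δy_t−Δȳ)² = 1184.8571
r_1(Δy) = -43.0204 / 1184.8571 = -0.036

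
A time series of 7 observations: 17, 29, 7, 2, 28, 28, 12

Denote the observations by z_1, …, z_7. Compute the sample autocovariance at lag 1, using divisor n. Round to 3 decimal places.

Mean z̄ = (17 + 29 + 7 + 2 + 28 + 28 + 12)/7 = 17.5714
Σ_{t=1}^{6}(z_t−z̄)(z_{t+1}−z̄) = -74.4694
γ_1 = -74.4694 / 7 = -10.638

-10.638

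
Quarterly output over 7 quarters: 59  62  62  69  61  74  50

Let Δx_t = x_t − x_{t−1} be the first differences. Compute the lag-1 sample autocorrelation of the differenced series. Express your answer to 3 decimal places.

First differences Δx: 3, 0, 7, -8, 13, -24
Mean of differences = -1.5000
Numerator Σ(Δx_t−Δx̄)(Δx_{t+1}−Δx̄) = -456.2500
Denominator Σ(Δx_t−Δx̄)² = 853.5000
r_1(Δx) = -456.2500 / 853.5000 = -0.535

-0.535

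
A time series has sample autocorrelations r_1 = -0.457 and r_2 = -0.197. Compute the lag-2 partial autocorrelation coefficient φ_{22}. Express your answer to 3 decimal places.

-0.513

φ_{22} = (r_2 − r_1²) / (1 − r_1²)
r_1² = (-0.457)² = 0.208849
Numerator = -0.197 − 0.2088 = -0.4058; denominator = 1 − 0.2088 = 0.7912
φ_{22} = -0.4058 / 0.7912 = -0.513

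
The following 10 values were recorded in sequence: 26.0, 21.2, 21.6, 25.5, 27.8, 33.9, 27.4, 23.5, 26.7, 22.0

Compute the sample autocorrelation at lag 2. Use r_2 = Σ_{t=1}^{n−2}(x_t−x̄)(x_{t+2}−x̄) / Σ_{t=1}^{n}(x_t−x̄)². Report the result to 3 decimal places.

Mean x̄ = (26.0 + 21.2 + 21.6 + 25.5 + 27.8 + 33.9 + 27.4 + 23.5 + 26.7 + 22.0)/10 = 25.5600
Numerator Σ_{t=1}^{8}(x_t−x̄)(x_{t+2}−x̄) = -14.4792
Denominator Σ(x_t−x̄)² = 131.0640
r_2 = -14.4792 / 131.0640 = -0.110

-0.110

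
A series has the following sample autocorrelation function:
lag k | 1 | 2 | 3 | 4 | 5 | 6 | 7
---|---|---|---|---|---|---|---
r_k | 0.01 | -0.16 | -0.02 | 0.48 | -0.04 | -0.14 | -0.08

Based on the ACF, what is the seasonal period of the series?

4

The largest autocorrelation is r_4 = 0.48; the remaining lags stay at or below 0.01.
The dominant spike at lag 4 indicates a seasonal period of 4.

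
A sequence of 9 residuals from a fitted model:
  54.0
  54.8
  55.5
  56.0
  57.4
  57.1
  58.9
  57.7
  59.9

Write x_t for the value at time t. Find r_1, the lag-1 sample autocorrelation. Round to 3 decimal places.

0.484

Mean x̄ = (54.0 + 54.8 + 55.5 + 56.0 + 57.4 + 57.1 + 58.9 + 57.7 + 59.9)/9 = 56.8111
Numerator Σ_{t=1}^{8}(x_t−x̄)(x_{t+1}−x̄) = 14.2521
Denominator Σ(x_t−x̄)² = 29.4489
r_1 = 14.2521 / 29.4489 = 0.484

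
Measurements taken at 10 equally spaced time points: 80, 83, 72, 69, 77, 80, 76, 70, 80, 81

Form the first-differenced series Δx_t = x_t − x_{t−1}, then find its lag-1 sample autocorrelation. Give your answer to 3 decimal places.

First differences Δx: 3, -11, -3, 8, 3, -4, -6, 10, 1
Mean of differences = 0.1111
Numerator Σ(Δx_t−Δx̄)(Δx_{t+1}−Δx̄) = -37.6790
Denominator Σ(Δx_t−Δx̄)² = 364.8889
r_1(Δx) = -37.6790 / 364.8889 = -0.103

-0.103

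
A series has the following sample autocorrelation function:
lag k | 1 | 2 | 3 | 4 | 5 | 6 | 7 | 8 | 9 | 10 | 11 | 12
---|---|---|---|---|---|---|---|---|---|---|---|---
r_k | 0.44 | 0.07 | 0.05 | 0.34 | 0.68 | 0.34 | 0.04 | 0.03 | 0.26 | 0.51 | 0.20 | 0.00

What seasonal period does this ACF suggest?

The largest autocorrelation is r_5 = 0.68, with a weaker echo at lag 10 (0.51); the remaining lags stay at or below 0.44. The elevated value at lag 1 (0.44), dropping to 0.07 at lag 2, reflects decaying short-term dependence rather than seasonality.
The dominant spike at lag 5 indicates a seasonal period of 5.

5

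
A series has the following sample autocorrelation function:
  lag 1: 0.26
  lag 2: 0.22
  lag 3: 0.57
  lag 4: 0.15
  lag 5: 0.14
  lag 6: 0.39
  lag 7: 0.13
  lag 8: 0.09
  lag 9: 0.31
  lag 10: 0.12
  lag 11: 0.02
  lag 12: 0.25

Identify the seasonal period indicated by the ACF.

3

The largest autocorrelation is r_3 = 0.57, with weaker echoes at lags 6 (0.39) and 9 (0.31); the remaining lags stay at or below 0.26. The elevated value at lag 1 (0.26), dropping to 0.22 at lag 2, reflects decaying short-term dependence rather than seasonality.
The dominant spike at lag 3 indicates a seasonal period of 3.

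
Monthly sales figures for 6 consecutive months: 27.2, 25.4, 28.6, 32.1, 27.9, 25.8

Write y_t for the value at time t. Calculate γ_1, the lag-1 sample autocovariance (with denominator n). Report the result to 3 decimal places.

Mean ȳ = (27.2 + 25.4 + 28.6 + 32.1 + 27.9 + 25.8)/6 = 27.8333
Deviations: -0.6333, -2.4333, 0.7667, 4.2667, 0.0667, -2.0333
Σ_{t=1}^{5}(y_t−ȳ)(y_{t+1}−ȳ) = 3.0956
γ_1 = 3.0956 / 6 = 0.516

0.516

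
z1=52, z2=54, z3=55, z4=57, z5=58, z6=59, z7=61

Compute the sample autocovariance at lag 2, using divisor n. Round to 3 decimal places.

Mean z̄ = (52 + 54 + 55 + 57 + 58 + 59 + 61)/7 = 56.5714
Deviations: -4.5714, -2.5714, -1.5714, 0.4286, 1.4286, 2.4286, 4.4286
Σ_{t=1}^{5}(z_t−z̄)(z_{t+2}−z̄) = 11.2041
γ_2 = 11.2041 / 7 = 1.601

1.601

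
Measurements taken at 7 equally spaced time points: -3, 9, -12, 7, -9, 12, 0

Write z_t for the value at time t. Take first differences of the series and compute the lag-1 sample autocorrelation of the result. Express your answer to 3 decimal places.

First differences Δz: 12, -21, 19, -16, 21, -12
Mean of differences = 0.5000
Numerator Σ(Δz_t−Δz̄)(Δz_{t+1}−Δz̄) = -1544.7500
Denominator Σ(Δz_t−Δz̄)² = 1785.5000
r_1(Δz) = -1544.7500 / 1785.5000 = -0.865

-0.865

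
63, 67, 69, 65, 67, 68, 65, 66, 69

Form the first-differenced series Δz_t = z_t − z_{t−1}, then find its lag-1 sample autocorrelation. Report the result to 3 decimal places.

First differences Δz: 4, 2, -4, 2, 1, -3, 1, 3
Mean of differences = 0.7500
Numerator Σ(Δz_t−Δz̄)(Δz_{t+1}−Δz̄) = -8.8125
Denominator Σ(Δz_t−Δz̄)² = 55.5000
r_1(Δz) = -8.8125 / 55.5000 = -0.159

-0.159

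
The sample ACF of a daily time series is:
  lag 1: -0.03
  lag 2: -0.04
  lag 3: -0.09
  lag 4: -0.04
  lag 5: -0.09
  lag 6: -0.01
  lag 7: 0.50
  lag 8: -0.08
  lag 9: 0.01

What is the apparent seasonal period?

7

The largest autocorrelation is r_7 = 0.50; the remaining lags stay at or below 0.01.
The dominant spike at lag 7 indicates a seasonal period of 7.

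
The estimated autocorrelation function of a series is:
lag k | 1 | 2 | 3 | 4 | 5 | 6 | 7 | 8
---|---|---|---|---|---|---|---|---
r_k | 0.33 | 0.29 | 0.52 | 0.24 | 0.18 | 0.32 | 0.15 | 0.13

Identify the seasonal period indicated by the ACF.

The largest autocorrelation is r_3 = 0.52; the remaining lags stay at or below 0.33. The elevated value at lag 1 (0.33), dropping to 0.29 at lag 2, reflects decaying short-term dependence rather than seasonality.
The dominant spike at lag 3 indicates a seasonal period of 3.

3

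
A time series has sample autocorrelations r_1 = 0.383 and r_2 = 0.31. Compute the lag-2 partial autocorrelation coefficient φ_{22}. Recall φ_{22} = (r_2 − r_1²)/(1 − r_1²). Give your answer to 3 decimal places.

φ_{22} = (r_2 − r_1²) / (1 − r_1²)
r_1² = (0.383)² = 0.146689
Numerator = 0.31 − 0.1467 = 0.1633; denominator = 1 − 0.1467 = 0.8533
φ_{22} = 0.1633 / 0.8533 = 0.191

0.191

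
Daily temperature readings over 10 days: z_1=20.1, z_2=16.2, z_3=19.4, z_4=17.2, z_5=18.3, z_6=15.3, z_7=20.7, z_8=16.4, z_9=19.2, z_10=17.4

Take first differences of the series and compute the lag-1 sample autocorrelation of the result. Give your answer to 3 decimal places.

-0.822

First differences Δz: -3.9, 3.2, -2.2, 1.1, -3.0, 5.4, -4.3, 2.8, -1.8
Mean of differences = -0.3000
Numerator Σ(Δz_t−Δz̄)(Δz_{t+1}−Δz̄) = -80.9300
Denominator Σ(Δz_t−Δz̄)² = 98.4200
r_1(Δz) = -80.9300 / 98.4200 = -0.822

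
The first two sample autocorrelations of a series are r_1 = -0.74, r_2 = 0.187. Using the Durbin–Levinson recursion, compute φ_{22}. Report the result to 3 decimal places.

-0.797

φ_{22} = (r_2 − r_1²) / (1 − r_1²)
r_1² = (-0.74)² = 0.5476
Numerator = 0.187 − 0.5476 = -0.3606; denominator = 1 − 0.5476 = 0.4524
φ_{22} = -0.3606 / 0.4524 = -0.797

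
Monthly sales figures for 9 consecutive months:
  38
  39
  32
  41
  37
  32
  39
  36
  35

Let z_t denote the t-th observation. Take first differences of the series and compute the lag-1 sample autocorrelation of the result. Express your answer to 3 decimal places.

-0.610

First differences Δz: 1, -7, 9, -4, -5, 7, -3, -1
Mean of differences = -0.3750
Numerator Σ(Δz_t−Δz̄)(Δz_{t+1}−Δz̄) = -140.2656
Denominator Σ(Δz_t−Δz̄)² = 229.8750
r_1(Δz) = -140.2656 / 229.8750 = -0.610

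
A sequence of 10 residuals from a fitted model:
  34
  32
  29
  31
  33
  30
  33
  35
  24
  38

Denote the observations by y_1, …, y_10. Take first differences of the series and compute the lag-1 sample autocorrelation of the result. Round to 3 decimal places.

-0.496

First differences Δy: -2, -3, 2, 2, -3, 3, 2, -11, 14
Mean of differences = 0.4444
Numerator Σ(Δy_t−Δȳ)(Δy_{t+1}−Δȳ) = -177.6420
Denominator Σ(Δy_t−Δȳ)² = 358.2222
r_1(Δy) = -177.6420 / 358.2222 = -0.496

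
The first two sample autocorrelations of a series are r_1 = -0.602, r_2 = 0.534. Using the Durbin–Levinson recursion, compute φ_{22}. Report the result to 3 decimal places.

φ_{22} = (r_2 − r_1²) / (1 − r_1²)
r_1² = (-0.602)² = 0.362404
Numerator = 0.534 − 0.3624 = 0.1716; denominator = 1 − 0.3624 = 0.6376
φ_{22} = 0.1716 / 0.6376 = 0.269

0.269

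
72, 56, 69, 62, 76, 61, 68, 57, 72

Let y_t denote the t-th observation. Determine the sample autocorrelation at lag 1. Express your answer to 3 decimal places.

-0.677

Mean ȳ = (72 + 56 + 69 + 62 + 76 + 61 + 68 + 57 + 72)/9 = 65.8889
Numerator Σ_{t=1}^{8}(y_t−ȳ)(y_{t+1}−ȳ) = -275.4568
Denominator Σ(y_t−ȳ)² = 406.8889
r_1 = -275.4568 / 406.8889 = -0.677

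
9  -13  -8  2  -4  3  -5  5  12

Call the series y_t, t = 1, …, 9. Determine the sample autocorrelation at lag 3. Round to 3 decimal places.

0.097

Mean ȳ = (9 − 13 − 8 + 2 − 4 + 3 − 5 + 5 + 12)/9 = 0.1111
Numerator Σ_{t=1}^{6}(y_t−ȳ)(y_{t+3}−ȳ) = 51.8519
Denominator Σ(y_t−ȳ)² = 536.8889
r_3 = 51.8519 / 536.8889 = 0.097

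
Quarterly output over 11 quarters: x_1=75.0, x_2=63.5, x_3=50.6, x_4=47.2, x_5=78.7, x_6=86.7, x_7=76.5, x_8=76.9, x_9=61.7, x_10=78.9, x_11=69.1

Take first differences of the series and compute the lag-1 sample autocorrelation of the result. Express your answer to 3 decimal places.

-0.084

First differences Δx: -11.5, -12.9, -3.4, 31.5, 8.0, -10.2, 0.4, -15.2, 17.2, -9.8
Mean of differences = -0.5900
Numerator Σ(Δx_t−Δx̄)(Δx_{t+1}−Δx̄) = -175.9121
Denominator Σ(Δx_t−Δx̄)² = 2090.1090
r_1(Δx) = -175.9121 / 2090.1090 = -0.084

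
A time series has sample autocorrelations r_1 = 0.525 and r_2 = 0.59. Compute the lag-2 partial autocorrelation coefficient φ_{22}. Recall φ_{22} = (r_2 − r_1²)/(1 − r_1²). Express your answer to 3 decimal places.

φ_{22} = (r_2 − r_1²) / (1 − r_1²)
r_1² = (0.525)² = 0.275625
Numerator = 0.59 − 0.2756 = 0.3144; denominator = 1 − 0.2756 = 0.7244
φ_{22} = 0.3144 / 0.7244 = 0.434

0.434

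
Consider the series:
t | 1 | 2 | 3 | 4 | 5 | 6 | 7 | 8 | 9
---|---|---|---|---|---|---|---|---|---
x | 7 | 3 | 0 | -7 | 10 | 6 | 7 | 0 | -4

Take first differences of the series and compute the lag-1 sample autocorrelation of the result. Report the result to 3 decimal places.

First differences Δx: -4, -3, -7, 17, -4, 1, -7, -4
Mean of differences = -1.3750
Numerator Σ(Δx_t−Δx̄)(Δx_{t+1}−Δx̄) = -143.0156
Denominator Σ(Δx_t−Δx̄)² = 429.8750
r_1(Δx) = -143.0156 / 429.8750 = -0.333

-0.333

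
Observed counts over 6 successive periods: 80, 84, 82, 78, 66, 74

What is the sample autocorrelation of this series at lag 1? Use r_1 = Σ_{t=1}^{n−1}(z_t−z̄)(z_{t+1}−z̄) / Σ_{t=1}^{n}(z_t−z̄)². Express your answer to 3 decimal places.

Mean z̄ = (80 + 84 + 82 + 78 + 66 + 74)/6 = 77.3333
Deviations from mean: 2.6667, 6.6667, 4.6667, 0.6667, -11.3333, -3.3333
Numerator Σ_{t=1}^{5}(z_t−z̄)(z_{t+1}−z̄) = 82.2222
Denominator Σ(z_t−z̄)² = 213.3333
r_1 = 82.2222 / 213.3333 = 0.385

0.385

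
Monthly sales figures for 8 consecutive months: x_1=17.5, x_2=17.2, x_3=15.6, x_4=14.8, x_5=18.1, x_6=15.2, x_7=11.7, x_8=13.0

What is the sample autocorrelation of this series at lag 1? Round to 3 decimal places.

Mean x̄ = (17.5 + 17.2 + 15.6 + 14.8 + 18.1 + 15.2 + 11.7 + 13.0)/8 = 15.3875
Deviations from mean: 2.1125, 1.8125, 0.2125, -0.5875, 2.7125, -0.1875, -3.6875, -2.3875
Σ(x_t−x̄)(x_{t+1}−x̄) = (3.8289) + (0.3852) + (-0.1248) + (-1.5936) + (-0.5086) + (0.6914) + (8.8039) = 11.4823
Denominator Σ(x_t−x̄)² = 34.8288
r_1 = 11.4823 / 34.8288 = 0.330

0.330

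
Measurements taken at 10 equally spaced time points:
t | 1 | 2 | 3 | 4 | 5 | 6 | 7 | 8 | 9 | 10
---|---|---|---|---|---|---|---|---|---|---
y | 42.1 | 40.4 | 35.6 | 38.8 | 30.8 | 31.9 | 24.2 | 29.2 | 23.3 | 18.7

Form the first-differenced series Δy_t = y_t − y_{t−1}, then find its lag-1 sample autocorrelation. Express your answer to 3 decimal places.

-0.786

First differences Δy: -1.7, -4.8, 3.2, -8.0, 1.1, -7.7, 5.0, -5.9, -4.6
Mean of differences = -2.6000
Numerator Σ(Δy_t−Δȳ)(Δy_{t+1}−Δȳ) = -142.1500
Denominator Σ(Δy_t−Δȳ)² = 180.8000
r_1(Δy) = -142.1500 / 180.8000 = -0.786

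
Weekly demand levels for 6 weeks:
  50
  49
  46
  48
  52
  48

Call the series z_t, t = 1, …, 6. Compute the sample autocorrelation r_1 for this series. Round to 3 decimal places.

Mean z̄ = (50 + 49 + 46 + 48 + 52 + 48)/6 = 48.8333
Deviations from mean: 1.1667, 0.1667, -2.8333, -0.8333, 3.1667, -0.8333
Numerator Σ_{t=1}^{5}(z_t−z̄)(z_{t+1}−z̄) = -3.1944
Denominator Σ(z_t−z̄)² = 20.8333
r_1 = -3.1944 / 20.8333 = -0.153

-0.153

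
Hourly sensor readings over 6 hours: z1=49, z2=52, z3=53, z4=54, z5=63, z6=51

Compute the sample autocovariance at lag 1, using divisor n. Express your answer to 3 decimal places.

-2.185

Mean z̄ = (49 + 52 + 53 + 54 + 63 + 51)/6 = 53.6667
Deviations: -4.6667, -1.6667, -0.6667, 0.3333, 9.3333, -2.6667
Σ_{t=1}^{5}(z_t−z̄)(z_{t+1}−z̄) = -13.1111
γ_1 = -13.1111 / 6 = -2.185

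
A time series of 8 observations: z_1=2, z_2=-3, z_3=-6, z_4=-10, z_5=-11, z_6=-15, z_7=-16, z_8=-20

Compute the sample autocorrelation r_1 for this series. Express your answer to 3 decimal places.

Mean z̄ = (2 − 3 − 6 − 10 − 11 − 15 − 16 − 20)/8 = -9.8750
Deviations from mean: 11.8750, 6.8750, 3.8750, -0.1250, -1.1250, -5.1250, -6.1250, -10.1250
Numerator Σ_{t=1}^{7}(z_t−z̄)(z_{t+1}−z̄) = 207.1094
Denominator Σ(z_t−z̄)² = 370.8750
r_1 = 207.1094 / 370.8750 = 0.558

0.558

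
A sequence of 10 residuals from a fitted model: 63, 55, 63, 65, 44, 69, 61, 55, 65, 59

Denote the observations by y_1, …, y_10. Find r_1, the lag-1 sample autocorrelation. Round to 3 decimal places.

Mean ȳ = (63 + 55 + 63 + 65 + 44 + 69 + 61 + 55 + 65 + 59)/10 = 59.9000
Numerator Σ_{t=1}^{9}(y_t−ȳ)(y_{t+1}−ȳ) = -265.3100
Denominator Σ(y_t−ȳ)² = 456.9000
r_1 = -265.3100 / 456.9000 = -0.581

-0.581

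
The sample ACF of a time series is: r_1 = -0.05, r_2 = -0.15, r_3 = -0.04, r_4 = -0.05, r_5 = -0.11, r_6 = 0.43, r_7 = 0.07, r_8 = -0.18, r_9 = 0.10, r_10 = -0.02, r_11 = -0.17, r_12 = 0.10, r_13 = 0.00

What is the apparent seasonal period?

6

The largest autocorrelation is r_6 = 0.43; the remaining lags stay at or below 0.10.
The dominant spike at lag 6 indicates a seasonal period of 6.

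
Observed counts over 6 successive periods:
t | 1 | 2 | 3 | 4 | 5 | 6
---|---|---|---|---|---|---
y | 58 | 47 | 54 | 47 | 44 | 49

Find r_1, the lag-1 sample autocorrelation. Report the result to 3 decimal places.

Mean ȳ = (58 + 47 + 54 + 47 + 44 + 49)/6 = 49.8333
Deviations from mean: 8.1667, -2.8333, 4.1667, -2.8333, -5.8333, -0.8333
Numerator Σ_{t=1}^{5}(y_t−ȳ)(y_{t+1}−ȳ) = -25.3611
Denominator Σ(y_t−ȳ)² = 134.8333
r_1 = -25.3611 / 134.8333 = -0.188

-0.188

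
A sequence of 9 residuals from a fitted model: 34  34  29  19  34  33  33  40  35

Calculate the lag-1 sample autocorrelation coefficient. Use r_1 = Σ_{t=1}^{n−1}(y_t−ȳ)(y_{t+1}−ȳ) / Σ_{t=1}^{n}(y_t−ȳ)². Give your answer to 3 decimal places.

Mean ȳ = (34 + 34 + 29 + 19 + 34 + 33 + 33 + 40 + 35)/9 = 32.3333
Numerator Σ_{t=1}^{8}(y_t−ȳ)(y_{t+1}−ȳ) = 46.5556
Denominator Σ(y_t−ȳ)² = 264.0000
r_1 = 46.5556 / 264.0000 = 0.176

0.176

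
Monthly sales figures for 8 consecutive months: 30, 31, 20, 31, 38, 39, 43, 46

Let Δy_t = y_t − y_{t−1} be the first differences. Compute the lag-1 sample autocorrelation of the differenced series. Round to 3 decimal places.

First differences Δy: 1, -11, 11, 7, 1, 4, 3
Mean of differences = 2.2857
Numerator Σ(Δy_t−Δȳ)(Δy_{t+1}−Δȳ) = -64.6531
Denominator Σ(Δy_t−Δȳ)² = 281.4286
r_1(Δy) = -64.6531 / 281.4286 = -0.230

-0.230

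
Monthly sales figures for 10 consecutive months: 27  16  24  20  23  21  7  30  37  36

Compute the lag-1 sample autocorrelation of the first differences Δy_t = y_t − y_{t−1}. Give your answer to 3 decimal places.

-0.306

First differences Δy: -11, 8, -4, 3, -2, -14, 23, 7, -1
Mean of differences = 1.0000
Numerator Σ(Δy_t−Δȳ)(Δy_{t+1}−Δȳ) = -300.0000
Denominator Σ(Δy_t−Δȳ)² = 980.0000
r_1(Δy) = -300.0000 / 980.0000 = -0.306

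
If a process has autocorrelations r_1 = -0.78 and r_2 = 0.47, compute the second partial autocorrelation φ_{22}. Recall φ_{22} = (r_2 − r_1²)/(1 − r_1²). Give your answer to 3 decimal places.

φ_{22} = (r_2 − r_1²) / (1 − r_1²)
r_1² = (-0.78)² = 0.6084
Numerator = 0.47 − 0.6084 = -0.1384; denominator = 1 − 0.6084 = 0.3916
φ_{22} = -0.1384 / 0.3916 = -0.353

-0.353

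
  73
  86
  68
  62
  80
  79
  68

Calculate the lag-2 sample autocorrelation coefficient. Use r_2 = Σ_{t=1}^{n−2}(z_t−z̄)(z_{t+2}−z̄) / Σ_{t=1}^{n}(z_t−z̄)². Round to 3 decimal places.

Mean z̄ = (73 + 86 + 68 + 62 + 80 + 79 + 68)/7 = 73.7143
Deviations from mean: -0.7143, 12.2857, -5.7143, -11.7143, 6.2857, 5.2857, -5.7143
Σ(z_t−z̄)(z_{t+2}−z̄) = (4.0816) + (-143.9184) + (-35.9184) + (-61.9184) + (-35.9184) = -273.5918
Denominator Σ(z_t−z̄)² = 421.4286
r_2 = -273.5918 / 421.4286 = -0.649

-0.649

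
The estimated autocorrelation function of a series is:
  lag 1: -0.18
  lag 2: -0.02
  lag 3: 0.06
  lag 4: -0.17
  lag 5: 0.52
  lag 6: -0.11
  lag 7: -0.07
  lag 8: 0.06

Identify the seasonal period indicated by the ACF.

The largest autocorrelation is r_5 = 0.52; the remaining lags stay at or below 0.06.
The dominant spike at lag 5 indicates a seasonal period of 5.

5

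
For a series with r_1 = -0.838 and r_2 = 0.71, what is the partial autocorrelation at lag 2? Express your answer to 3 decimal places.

0.026

φ_{22} = (r_2 − r_1²) / (1 − r_1²)
r_1² = (-0.838)² = 0.702244
Numerator = 0.71 − 0.7022 = 0.0078; denominator = 1 − 0.7022 = 0.2978
φ_{22} = 0.0078 / 0.2978 = 0.026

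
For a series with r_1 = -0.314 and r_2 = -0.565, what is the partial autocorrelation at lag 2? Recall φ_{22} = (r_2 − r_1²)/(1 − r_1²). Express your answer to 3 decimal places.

φ_{22} = (r_2 − r_1²) / (1 − r_1²)
r_1² = (-0.314)² = 0.098596
Numerator = -0.565 − 0.0986 = -0.6636; denominator = 1 − 0.0986 = 0.9014
φ_{22} = -0.6636 / 0.9014 = -0.736

-0.736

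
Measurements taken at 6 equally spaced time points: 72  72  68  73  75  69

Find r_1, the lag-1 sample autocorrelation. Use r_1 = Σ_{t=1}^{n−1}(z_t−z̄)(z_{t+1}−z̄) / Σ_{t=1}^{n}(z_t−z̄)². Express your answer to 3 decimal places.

Mean z̄ = (72 + 72 + 68 + 73 + 75 + 69)/6 = 71.5000
Numerator Σ_{t=1}^{5}(z_t−z̄)(z_{t+1}−z̄) = -10.2500
Denominator Σ(z_t−z̄)² = 33.5000
r_1 = -10.2500 / 33.5000 = -0.306

-0.306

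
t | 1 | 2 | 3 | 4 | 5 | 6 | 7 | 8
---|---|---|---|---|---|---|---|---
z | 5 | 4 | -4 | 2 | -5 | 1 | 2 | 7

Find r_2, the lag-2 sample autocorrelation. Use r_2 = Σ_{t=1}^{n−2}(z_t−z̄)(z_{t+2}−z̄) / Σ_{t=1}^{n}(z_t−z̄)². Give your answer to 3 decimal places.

Mean z̄ = (5 + 4 − 4 + 2 − 5 + 1 + 2 + 7)/8 = 1.5000
Deviations from mean: 3.5000, 2.5000, -5.5000, 0.5000, -6.5000, -0.5000, 0.5000, 5.5000
Σ(z_t−z̄)(z_{t+2}−z̄) = (-19.2500) + (1.2500) + (35.7500) + (-0.2500) + (-3.2500) + (-2.7500) = 11.5000
Denominator Σ(z_t−z̄)² = 122.0000
r_2 = 11.5000 / 122.0000 = 0.094

0.094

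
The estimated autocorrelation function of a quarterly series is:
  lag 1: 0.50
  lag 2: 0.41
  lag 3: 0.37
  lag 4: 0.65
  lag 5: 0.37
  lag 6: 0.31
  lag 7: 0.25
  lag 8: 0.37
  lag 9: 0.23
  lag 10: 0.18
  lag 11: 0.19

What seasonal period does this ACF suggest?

4

The largest autocorrelation is r_4 = 0.65; the remaining lags stay at or below 0.50. The elevated value at lag 1 (0.50), dropping to 0.41 at lag 2, reflects decaying short-term dependence rather than seasonality.
The dominant spike at lag 4 indicates a seasonal period of 4.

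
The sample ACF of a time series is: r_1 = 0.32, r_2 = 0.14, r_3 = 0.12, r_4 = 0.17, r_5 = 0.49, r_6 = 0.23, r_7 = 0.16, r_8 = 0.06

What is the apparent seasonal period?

The largest autocorrelation is r_5 = 0.49; the remaining lags stay at or below 0.32. The elevated value at lag 1 (0.32), dropping to 0.14 at lag 2, reflects decaying short-term dependence rather than seasonality.
The dominant spike at lag 5 indicates a seasonal period of 5.

5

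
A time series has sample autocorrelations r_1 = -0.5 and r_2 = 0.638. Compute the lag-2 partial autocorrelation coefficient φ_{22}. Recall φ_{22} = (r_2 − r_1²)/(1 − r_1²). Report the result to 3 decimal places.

0.517

φ_{22} = (r_2 − r_1²) / (1 − r_1²)
r_1² = (-0.5)² = 0.25
Numerator = 0.638 − 0.2500 = 0.3880; denominator = 1 − 0.2500 = 0.7500
φ_{22} = 0.3880 / 0.7500 = 0.517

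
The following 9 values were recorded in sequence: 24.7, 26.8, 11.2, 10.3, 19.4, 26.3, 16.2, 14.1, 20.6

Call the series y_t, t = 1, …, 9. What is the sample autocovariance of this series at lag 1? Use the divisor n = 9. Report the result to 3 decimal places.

Mean ȳ = (24.7 + 26.8 + 11.2 + 10.3 + 19.4 + 26.3 + 16.2 + 14.1 + 20.6)/9 = 18.8444
Σ_{t=1}^{8}(y_t−ȳ)(y_{t+1}−ȳ) = 34.9825
γ_1 = 34.9825 / 9 = 3.887

3.887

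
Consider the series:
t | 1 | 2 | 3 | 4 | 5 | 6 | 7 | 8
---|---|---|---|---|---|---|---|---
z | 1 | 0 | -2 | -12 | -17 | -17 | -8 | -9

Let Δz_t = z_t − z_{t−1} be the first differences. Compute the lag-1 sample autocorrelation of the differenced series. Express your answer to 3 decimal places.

0.251

First differences Δz: -1, -2, -10, -5, 0, 9, -1
Mean of differences = -1.4286
Numerator Σ(Δz_t−Δz̄)(Δz_{t+1}−Δz̄) = 49.5306
Denominator Σ(Δz_t−Δz̄)² = 197.7143
r_1(Δz) = 49.5306 / 197.7143 = 0.251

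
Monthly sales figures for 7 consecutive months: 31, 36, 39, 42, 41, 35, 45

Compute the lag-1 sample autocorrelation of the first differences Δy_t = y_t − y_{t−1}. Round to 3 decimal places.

-0.245

First differences Δy: 5, 3, 3, -1, -6, 10
Mean of differences = 2.3333
Numerator Σ(Δy_t−Δȳ)(Δy_{t+1}−Δȳ) = -36.1111
Denominator Σ(Δy_t−Δȳ)² = 147.3333
r_1(Δy) = -36.1111 / 147.3333 = -0.245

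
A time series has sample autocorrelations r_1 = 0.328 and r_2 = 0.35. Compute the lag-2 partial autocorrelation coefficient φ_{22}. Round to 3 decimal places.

0.272

φ_{22} = (r_2 − r_1²) / (1 − r_1²)
r_1² = (0.328)² = 0.107584
Numerator = 0.35 − 0.1076 = 0.2424; denominator = 1 − 0.1076 = 0.8924
φ_{22} = 0.2424 / 0.8924 = 0.272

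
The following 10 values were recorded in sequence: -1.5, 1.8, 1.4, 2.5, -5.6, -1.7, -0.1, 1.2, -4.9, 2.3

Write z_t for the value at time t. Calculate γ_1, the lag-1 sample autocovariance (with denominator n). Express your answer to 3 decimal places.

Mean z̄ = (-1.5 + 1.8 + 1.4 + 2.5 − 5.6 − 1.7 − 0.1 + 1.2 − 4.9 + 2.3)/10 = -0.4600
Σ_{t=1}^{9}(z_t−z̄)(z_{t+1}−z̄) = -20.9556
γ_1 = -20.9556 / 10 = -2.096

-2.096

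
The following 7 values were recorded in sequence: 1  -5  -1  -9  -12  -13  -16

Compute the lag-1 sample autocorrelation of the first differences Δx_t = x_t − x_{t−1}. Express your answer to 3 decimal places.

-0.653

First differences Δx: -6, 4, -8, -3, -1, -3
Mean of differences = -2.8333
Numerator Σ(Δx_t−Δx̄)(Δx_{t+1}−Δx̄) = -56.6944
Denominator Σ(Δx_t−Δx̄)² = 86.8333
r_1(Δx) = -56.6944 / 86.8333 = -0.653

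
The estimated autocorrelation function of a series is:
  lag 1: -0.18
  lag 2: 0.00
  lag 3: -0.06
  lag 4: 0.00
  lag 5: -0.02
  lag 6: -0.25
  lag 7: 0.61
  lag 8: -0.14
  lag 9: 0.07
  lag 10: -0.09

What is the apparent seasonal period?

7

The largest autocorrelation is r_7 = 0.61; the remaining lags stay at or below 0.07.
The dominant spike at lag 7 indicates a seasonal period of 7.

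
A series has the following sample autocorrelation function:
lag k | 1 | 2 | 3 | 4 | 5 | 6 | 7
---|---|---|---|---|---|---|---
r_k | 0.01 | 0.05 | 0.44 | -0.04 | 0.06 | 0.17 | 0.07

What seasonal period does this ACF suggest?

3

The largest autocorrelation is r_3 = 0.44, with a weaker echo at lag 6 (0.17); the remaining lags stay at or below 0.07.
The dominant spike at lag 3 indicates a seasonal period of 3.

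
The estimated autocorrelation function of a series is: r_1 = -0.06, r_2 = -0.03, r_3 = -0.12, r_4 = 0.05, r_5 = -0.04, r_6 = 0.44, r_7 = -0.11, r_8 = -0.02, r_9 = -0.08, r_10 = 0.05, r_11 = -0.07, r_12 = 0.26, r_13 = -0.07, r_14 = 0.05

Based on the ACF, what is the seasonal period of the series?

6

The largest autocorrelation is r_6 = 0.44, with a weaker echo at lag 12 (0.26); the remaining lags stay at or below 0.05.
The dominant spike at lag 6 indicates a seasonal period of 6.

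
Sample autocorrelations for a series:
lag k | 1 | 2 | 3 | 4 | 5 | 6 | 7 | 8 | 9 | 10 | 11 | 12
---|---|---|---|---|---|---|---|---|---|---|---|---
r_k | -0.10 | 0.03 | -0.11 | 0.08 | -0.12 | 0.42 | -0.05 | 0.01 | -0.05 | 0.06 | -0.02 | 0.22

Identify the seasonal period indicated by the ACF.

6

The largest autocorrelation is r_6 = 0.42, with a weaker echo at lag 12 (0.22); the remaining lags stay at or below 0.08.
The dominant spike at lag 6 indicates a seasonal period of 6.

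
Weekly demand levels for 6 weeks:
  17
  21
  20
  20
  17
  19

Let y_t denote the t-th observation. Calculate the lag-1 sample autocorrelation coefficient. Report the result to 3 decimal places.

-0.214

Mean ȳ = (17 + 21 + 20 + 20 + 17 + 19)/6 = 19.0000
Deviations from mean: -2.0000, 2.0000, 1.0000, 1.0000, -2.0000, 0.0000
Numerator Σ_{t=1}^{5}(y_t−ȳ)(y_{t+1}−ȳ) = -3.0000
Denominator Σ(y_t−ȳ)² = 14.0000
r_1 = -3.0000 / 14.0000 = -0.214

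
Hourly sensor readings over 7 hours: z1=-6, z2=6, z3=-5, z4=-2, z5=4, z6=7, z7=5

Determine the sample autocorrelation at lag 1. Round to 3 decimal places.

-0.086

Mean z̄ = (-6 + 6 − 5 − 2 + 4 + 7 + 5)/7 = 1.2857
Σ(z_t−z̄)(z_{t+1}−z̄) = (-34.3469) + (-29.6327) + (20.6531) + (-8.9184) + (15.5102) + (21.2245) = -15.5102
Denominator Σ(z_t−z̄)² = 179.4286
r_1 = -15.5102 / 179.4286 = -0.086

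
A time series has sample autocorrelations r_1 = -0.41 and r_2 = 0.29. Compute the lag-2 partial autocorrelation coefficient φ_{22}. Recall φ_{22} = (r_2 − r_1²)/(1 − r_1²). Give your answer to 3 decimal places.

φ_{22} = (r_2 − r_1²) / (1 − r_1²)
r_1² = (-0.41)² = 0.1681
Numerator = 0.29 − 0.1681 = 0.1219; denominator = 1 − 0.1681 = 0.8319
φ_{22} = 0.1219 / 0.8319 = 0.147

0.147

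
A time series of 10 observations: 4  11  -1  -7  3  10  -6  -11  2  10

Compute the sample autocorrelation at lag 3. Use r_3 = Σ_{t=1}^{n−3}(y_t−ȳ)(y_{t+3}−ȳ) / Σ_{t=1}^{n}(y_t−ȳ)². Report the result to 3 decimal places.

-0.080

Mean ȳ = (4 + 11 − 1 − 7 + 3 + 10 − 6 − 11 + 2 + 10)/10 = 1.5000
Numerator Σ_{t=1}^{7}(y_t−ȳ)(y_{t+3}−ȳ) = -42.7500
Denominator Σ(y_t−ȳ)² = 534.5000
r_3 = -42.7500 / 534.5000 = -0.080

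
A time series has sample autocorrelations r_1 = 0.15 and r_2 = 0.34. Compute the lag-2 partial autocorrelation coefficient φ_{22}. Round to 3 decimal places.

0.325

φ_{22} = (r_2 − r_1²) / (1 − r_1²)
r_1² = (0.15)² = 0.0225
Numerator = 0.34 − 0.0225 = 0.3175; denominator = 1 − 0.0225 = 0.9775
φ_{22} = 0.3175 / 0.9775 = 0.325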